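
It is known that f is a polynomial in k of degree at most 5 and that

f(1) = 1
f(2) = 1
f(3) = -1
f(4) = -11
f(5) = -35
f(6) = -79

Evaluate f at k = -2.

Write f(k) = ak^5 + bk^4 + ck³ + dk² + ek + p; the 6 given values yield a linear system in the 6 coefficients.
Solving, the top 2 coefficients vanish, and f(k) = -k³ + 5k² - 8k + 5.
Then f(-2) = 49.

49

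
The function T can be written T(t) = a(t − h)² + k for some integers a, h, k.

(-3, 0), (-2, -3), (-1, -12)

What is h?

-3

First differences -3, -9; second difference -6 = 2a, so a = -3.
Expanding, the t-coefficient is −2ah = 6h; matching it to the data gives h = -3, and then k = 0.
So T(t) = -3(t + 3)² + 0.
Hence h = -3.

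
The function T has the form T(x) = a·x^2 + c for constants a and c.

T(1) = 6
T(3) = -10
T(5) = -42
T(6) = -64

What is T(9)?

-154

From T(1) = 6 and T(3) = -10: 1a + c = 6 and 9a + c = -10.
Subtracting: 8a = -16, so a = -2; then c = 6 − (-2)·1 = 8.
So T(x) = -2x² + 8, and T(9) = -154.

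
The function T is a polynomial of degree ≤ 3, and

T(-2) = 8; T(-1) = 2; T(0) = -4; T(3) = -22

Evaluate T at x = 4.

-28

Write T(x) = ax³ + bx² + cx + d; the 4 given values yield a linear system in the 4 coefficients.
Solving, the top 2 coefficients vanish, and T(x) = -6x - 4.
Then T(4) = -28.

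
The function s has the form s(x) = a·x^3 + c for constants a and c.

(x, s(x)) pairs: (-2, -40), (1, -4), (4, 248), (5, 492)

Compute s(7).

From s(-2) = -40 and s(1) = -4: -8a + c = -40 and 1a + c = -4.
Subtracting: 9a = 36, so a = 4; then c = -40 − 4·(-8) = -8.
So s(x) = 4x³ − 8, and s(7) = 1364.

1364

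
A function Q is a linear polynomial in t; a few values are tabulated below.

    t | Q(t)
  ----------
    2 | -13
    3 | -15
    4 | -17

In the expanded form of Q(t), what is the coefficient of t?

-2

First differences: -2, -2.
Level-1 differences are constant, so Q has degree 1.
Fitting a degree-1 polynomial gives Q(t) = -2t - 9.
The coefficient of t is -2.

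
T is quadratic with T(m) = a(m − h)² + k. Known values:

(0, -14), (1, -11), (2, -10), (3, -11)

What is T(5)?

-19

First differences 3, 1, -1; second difference -2 = 2a, so a = -1.
Expanding, the m-coefficient is −2ah = 2h; matching it to the data gives h = 2, and then k = -10.
So T(m) = -1(m − 2)² − 10.
T(5) = -1·3² − 10 = -19.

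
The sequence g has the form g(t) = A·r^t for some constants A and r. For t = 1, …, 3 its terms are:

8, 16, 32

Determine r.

Consecutive ratio: 16/8 = 2, and 32/16 = 2, so r = 2.
Then A·2^1 = 8 gives A = 4, and g(t) = 4·2^t.

2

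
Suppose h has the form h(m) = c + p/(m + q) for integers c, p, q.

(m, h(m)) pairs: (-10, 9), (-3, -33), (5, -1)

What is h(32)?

(h(m) − c)(m + q) = p for each data point; the three points give a linear system in c and q, then p follows.
Solving: c = 3, q = 4, p = -36, so h(m) = 3 − 36/(m + 4).
Then h(32) = 3 − 36/36 = 2.

2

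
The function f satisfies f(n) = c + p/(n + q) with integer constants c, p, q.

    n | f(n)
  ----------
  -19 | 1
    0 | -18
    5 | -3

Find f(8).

-2

(f(n) − c)(n + q) = p for each data point; the three points give a linear system in c and q, then p follows.
Solving: c = 0, q = 1, p = -18, so f(n) = -18/(n + 1).
Then f(8) = 0 − 18/9 = -2.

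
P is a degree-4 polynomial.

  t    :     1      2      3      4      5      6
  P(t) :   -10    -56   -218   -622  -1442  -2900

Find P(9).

-14042

First differences: -46, -162, -404, -820, -1458. Second differences: -116, -242, -416, -638. Third differences: -126, -174, -222. Fourth differences: -48, -48.
Level-4 differences are constant, so P has degree 4.
Fitting a degree-4 polynomial gives P(t) = -2t^4 - t³ - 2t² - 3t - 2.
Then P(9) = -14042.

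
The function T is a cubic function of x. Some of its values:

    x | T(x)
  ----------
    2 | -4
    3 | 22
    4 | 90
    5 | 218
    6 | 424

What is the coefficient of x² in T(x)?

First differences: 26, 68, 128, 206. Second differences: 42, 60, 78. Third differences: 18, 18.
Level-3 differences are constant, so T has degree 3.
Fitting a degree-3 polynomial gives T(x) = 3x³ - 6x² - x - 2.
The coefficient of x² is -6.

-6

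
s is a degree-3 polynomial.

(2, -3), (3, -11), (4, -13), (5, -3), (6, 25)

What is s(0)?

7

Write s(m) = am³ + bm² + cm + d; the 5 given values yield a linear system in the 4 coefficients.
Solving, s(m) = m³ - 6m² + 3m + 7.
The constant term is s(0) = 7.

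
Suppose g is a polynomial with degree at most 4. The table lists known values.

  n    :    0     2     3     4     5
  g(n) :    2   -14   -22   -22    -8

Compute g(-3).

-64

Write g(n) = an^4 + bn³ + cn² + dn + e; the 5 given values yield a linear system in the 5 coefficients.
Solving, the leading coefficient vanishes, and g(n) = n³ - 5n² - 2n + 2.
Then g(-3) = -64.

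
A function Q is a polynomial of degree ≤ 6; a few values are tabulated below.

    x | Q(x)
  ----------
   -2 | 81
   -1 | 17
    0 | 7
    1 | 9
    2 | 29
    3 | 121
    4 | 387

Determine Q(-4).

779

First differences: -64, -10, 2, 20, 92, 266. Second differences: 54, 12, 18, 72, 174. Third differences: -42, 6, 54, 102. Fourth differences: 48, 48, 48.
Level-4 differences are constant, so Q has degree 4.
Fitting a degree-4 polynomial gives Q(x) = 2x^4 - 3x³ + 4x² - x + 7.
Then Q(-4) = 779.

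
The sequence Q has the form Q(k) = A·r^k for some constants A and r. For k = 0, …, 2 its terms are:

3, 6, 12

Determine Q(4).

48

Consecutive ratio: 6/3 = 2, and 12/6 = 2, so r = 2.
Then A·2^0 = 3 gives A = 3, and Q(k) = 3·2^k.
Q(4) = 3·2^4 = 48.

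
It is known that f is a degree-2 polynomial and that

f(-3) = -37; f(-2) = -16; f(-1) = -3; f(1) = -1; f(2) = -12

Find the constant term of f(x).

Write f(x) = ax² + bx + c; the 5 given values yield a linear system in the 3 coefficients.
Solving, f(x) = -4x² + x + 2.
The constant term is f(0) = 2.

2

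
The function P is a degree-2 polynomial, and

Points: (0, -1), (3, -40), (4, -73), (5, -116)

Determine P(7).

-232

Write P(m) = am² + bm + c; the 4 given values yield a linear system in the 3 coefficients.
Solving, P(m) = -5m² + 2m - 1.
Then P(7) = -232.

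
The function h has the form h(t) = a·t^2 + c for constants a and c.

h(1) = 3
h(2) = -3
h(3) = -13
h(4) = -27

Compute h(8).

-123

From h(1) = 3 and h(2) = -3: 1a + c = 3 and 4a + c = -3.
Subtracting: 3a = -6, so a = -2; then c = 3 − (-2)·1 = 5.
So h(t) = -2t² + 5, and h(8) = -123.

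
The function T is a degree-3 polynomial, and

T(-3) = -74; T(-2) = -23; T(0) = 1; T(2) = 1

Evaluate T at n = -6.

Write T(n) = an³ + bn² + cn + d; the 4 given values yield a linear system in the 4 coefficients.
Solving, T(n) = 2n³ - 3n² - 2n + 1.
Then T(-6) = -527.

-527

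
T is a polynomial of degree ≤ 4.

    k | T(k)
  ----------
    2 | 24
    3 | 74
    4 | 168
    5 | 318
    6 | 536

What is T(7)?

First differences: 50, 94, 150, 218. Second differences: 44, 56, 68. Third differences: 12, 12.
Level-3 differences are constant, so T has degree 3.
Extending the table by one column gives the next first difference 298, so T(7) = 536 + 298 = 834.

834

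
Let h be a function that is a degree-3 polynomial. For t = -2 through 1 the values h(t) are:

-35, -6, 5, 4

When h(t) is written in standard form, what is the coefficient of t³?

Write h(t) = at³ + bt² + ct + d; the 4 given values yield a linear system in the 4 coefficients.
Solving, h(t) = t³ - 6t² + 4t + 5.
The coefficient of t³ is 1.

1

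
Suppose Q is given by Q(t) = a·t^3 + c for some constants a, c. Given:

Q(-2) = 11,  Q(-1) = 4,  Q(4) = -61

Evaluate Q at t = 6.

From Q(-2) = 11 and Q(-1) = 4: -8a + c = 11 and -1a + c = 4.
Subtracting: 7a = -7, so a = -1; then c = 11 − (-1)·(-8) = 3.
So Q(t) = -1t³ + 3, and Q(6) = -213.

-213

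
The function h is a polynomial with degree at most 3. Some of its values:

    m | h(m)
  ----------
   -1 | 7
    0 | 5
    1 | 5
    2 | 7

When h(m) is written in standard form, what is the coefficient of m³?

0

Write h(m) = am³ + bm² + cm + d; the 4 given values yield a linear system in the 4 coefficients.
Solving, the leading coefficient vanishes, and h(m) = m² - m + 5.
The coefficient of m³ is 0.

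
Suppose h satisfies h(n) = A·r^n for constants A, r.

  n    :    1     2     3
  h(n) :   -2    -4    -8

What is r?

Consecutive ratio: -4/(-2) = 2, and -8/(-4) = 2, so r = 2.
Then A·2^1 = -2 gives A = -1, and h(n) = -1·2^n.

2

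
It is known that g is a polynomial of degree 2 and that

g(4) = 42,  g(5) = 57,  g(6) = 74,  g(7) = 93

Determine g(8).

First differences: 15, 17, 19. Second differences: 2, 2.
Level-2 differences are constant, so g has degree 2.
Fitting a degree-2 polynomial gives g(x) = x² + 6x + 2.
Then g(8) = 114.

114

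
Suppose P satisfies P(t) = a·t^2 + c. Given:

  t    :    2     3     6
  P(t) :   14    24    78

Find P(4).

38

From P(2) = 14 and P(3) = 24: 4a + c = 14 and 9a + c = 24.
Subtracting: 5a = 10, so a = 2; then c = 14 − 2·4 = 6.
So P(t) = 2t² + 6, and P(4) = 38.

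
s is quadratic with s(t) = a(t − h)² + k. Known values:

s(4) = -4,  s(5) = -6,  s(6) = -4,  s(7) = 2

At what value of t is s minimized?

5

First differences -2, 2, 6; second difference 4 = 2a, so a = 2.
Expanding, the t-coefficient is −2ah = -4h; matching it to the data gives h = 5, and then k = -6.
So s(t) = 2(t − 5)² − 6.
Hence h = 5.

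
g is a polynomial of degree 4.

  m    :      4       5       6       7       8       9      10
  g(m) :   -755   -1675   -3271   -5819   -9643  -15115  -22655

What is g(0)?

5

First differences: -920, -1596, -2548, -3824, -5472, -7540. Second differences: -676, -952, -1276, -1648, -2068. Third differences: -276, -324, -372, -420. Fourth differences: -48, -48, -48.
Level-4 differences are constant, so g has degree 4.
Fitting a degree-4 polynomial gives g(m) = -2m^4 - 2m³ - 6m² - 6m + 5.
The constant term is g(0) = 5.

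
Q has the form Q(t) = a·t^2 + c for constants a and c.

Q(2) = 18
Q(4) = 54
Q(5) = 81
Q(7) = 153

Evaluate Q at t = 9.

249

From Q(2) = 18 and Q(4) = 54: 4a + c = 18 and 16a + c = 54.
Subtracting: 12a = 36, so a = 3; then c = 18 − 3·4 = 6.
So Q(t) = 3t² + 6, and Q(9) = 249.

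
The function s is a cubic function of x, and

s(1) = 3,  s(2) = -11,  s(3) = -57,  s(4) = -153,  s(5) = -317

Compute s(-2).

33

Write s(x) = ax³ + bx² + cx + d; the 5 given values yield a linear system in the 4 coefficients.
Solving, s(x) = -3x³ + 2x² + x + 3.
Then s(-2) = 33.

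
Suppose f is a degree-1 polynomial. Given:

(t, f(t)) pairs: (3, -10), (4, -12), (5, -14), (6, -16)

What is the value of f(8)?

-20

First differences: -2, -2, -2.
Level-1 differences are constant, so f has degree 1.
Fitting a degree-1 polynomial gives f(t) = -2t - 4.
Then f(8) = -20.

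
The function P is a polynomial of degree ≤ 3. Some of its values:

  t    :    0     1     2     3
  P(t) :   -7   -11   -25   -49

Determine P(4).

Write P(t) = at³ + bt² + ct + d; the 4 given values yield a linear system in the 4 coefficients.
Solving, the leading coefficient vanishes, and P(t) = -5t² + t - 7.
Then P(4) = -83.

-83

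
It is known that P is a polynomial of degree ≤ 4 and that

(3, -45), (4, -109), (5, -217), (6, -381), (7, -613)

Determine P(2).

Write P(t) = at^4 + bt³ + ct² + dt + e; the 5 given values yield a linear system in the 5 coefficients.
Solving, the leading coefficient vanishes, and P(t) = -2t³ + 2t² - 4t + 3.
Then P(2) = -13.

-13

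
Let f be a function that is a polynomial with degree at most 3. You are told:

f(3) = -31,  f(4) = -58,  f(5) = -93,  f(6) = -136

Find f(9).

First differences: -27, -35, -43. Second differences: -8, -8.
Level-2 differences are constant, so f has degree 2.
Fitting a degree-2 polynomial gives f(t) = -4t² + t + 2.
Then f(9) = -313.

-313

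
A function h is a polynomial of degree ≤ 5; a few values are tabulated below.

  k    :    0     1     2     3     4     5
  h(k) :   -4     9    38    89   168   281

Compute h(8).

884

Write h(k) = ak^5 + bk^4 + ck³ + dk² + ek + p; the 6 given values yield a linear system in the 6 coefficients.
Solving, the top 2 coefficients vanish, and h(k) = k³ + 5k² + 7k - 4.
Then h(8) = 884.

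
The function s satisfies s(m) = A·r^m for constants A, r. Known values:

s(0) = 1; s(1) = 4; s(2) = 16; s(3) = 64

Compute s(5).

Consecutive ratio: 4/1 = 4, and 16/4 = 4, so r = 4.
Then A·4^0 = 1 gives A = 1, and s(m) = 1·4^m.
s(5) = 1·4^5 = 1024.

1024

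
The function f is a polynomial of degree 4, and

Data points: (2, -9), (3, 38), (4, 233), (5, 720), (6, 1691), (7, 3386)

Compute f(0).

First differences: 47, 195, 487, 971, 1695. Second differences: 148, 292, 484, 724. Third differences: 144, 192, 240. Fourth differences: 48, 48.
Level-4 differences are constant, so f has degree 4.
Fitting a degree-4 polynomial gives f(m) = 2m^4 - 4m³ - 7m + 5.
Then f(0) = 5.

5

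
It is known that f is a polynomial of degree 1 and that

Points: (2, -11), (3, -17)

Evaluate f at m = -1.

Write f(m) = am + b; the 2 given values yield a linear system in the 2 coefficients.
Solving, f(m) = -6m + 1.
Then f(-1) = 7.

7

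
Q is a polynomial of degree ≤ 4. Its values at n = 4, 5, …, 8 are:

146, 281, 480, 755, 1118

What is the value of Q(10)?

First differences: 135, 199, 275, 363. Second differences: 64, 76, 88. Third differences: 12, 12.
Level-3 differences are constant, so Q has degree 3.
Fitting a degree-3 polynomial gives Q(n) = 2n³ + 2n² - 5n + 6.
Then Q(10) = 2156.

2156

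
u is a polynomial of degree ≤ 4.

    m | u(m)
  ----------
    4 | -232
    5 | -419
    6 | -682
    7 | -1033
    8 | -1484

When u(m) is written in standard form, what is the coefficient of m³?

-2

First differences: -187, -263, -351, -451. Second differences: -76, -88, -100. Third differences: -12, -12.
Level-3 differences are constant, so u has degree 3.
Fitting a degree-3 polynomial gives u(m) = -2m³ - 8m² + 7m - 4.
The coefficient of m³ is -2.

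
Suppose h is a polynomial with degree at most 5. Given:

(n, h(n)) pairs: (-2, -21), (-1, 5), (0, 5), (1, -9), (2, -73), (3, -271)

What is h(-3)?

First differences: 26, 0, -14, -64, -198. Second differences: -26, -14, -50, -134. Third differences: 12, -36, -84. Fourth differences: -48, -48.
Level-4 differences are constant, so h has degree 4.
Fitting a degree-4 polynomial gives h(n) = -2n^4 - 2n³ - 5n² - 5n + 5.
Then h(-3) = -133.

-133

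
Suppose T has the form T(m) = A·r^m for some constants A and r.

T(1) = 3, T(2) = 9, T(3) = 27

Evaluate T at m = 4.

81

Consecutive ratio: 9/3 = 3, and 27/9 = 3, so r = 3.
Then A·3^1 = 3 gives A = 1, and T(m) = 1·3^m.
T(4) = 1·3^4 = 81.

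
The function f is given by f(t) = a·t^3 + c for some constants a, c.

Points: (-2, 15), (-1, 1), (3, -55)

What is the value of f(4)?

From f(-2) = 15 and f(-1) = 1: -8a + c = 15 and -1a + c = 1.
Subtracting: 7a = -14, so a = -2; then c = 15 − (-2)·(-8) = -1.
So f(t) = -2t³ − 1, and f(4) = -129.

-129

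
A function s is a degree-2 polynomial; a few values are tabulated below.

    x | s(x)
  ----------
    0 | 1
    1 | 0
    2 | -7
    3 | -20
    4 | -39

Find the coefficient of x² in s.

First differences: -1, -7, -13, -19. Second differences: -6, -6, -6.
Level-2 differences are constant, so s has degree 2.
Fitting a degree-2 polynomial gives s(x) = -3x² + 2x + 1.
The coefficient of x² is -3.

-3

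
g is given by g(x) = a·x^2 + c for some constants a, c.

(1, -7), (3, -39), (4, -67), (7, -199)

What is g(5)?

From g(1) = -7 and g(3) = -39: 1a + c = -7 and 9a + c = -39.
Subtracting: 8a = -32, so a = -4; then c = -7 − (-4)·1 = -3.
So g(x) = -4x² − 3, and g(5) = -103.

-103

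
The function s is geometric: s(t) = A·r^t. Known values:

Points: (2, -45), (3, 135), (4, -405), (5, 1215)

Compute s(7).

10935

Consecutive ratio: 135/(-45) = -3, and -405/135 = -3, so r = -3.
Then A·(-3)^2 = -45 gives A = -5, and s(t) = -5·(-3)^t.
s(7) = -5·(-3)^7 = 10935.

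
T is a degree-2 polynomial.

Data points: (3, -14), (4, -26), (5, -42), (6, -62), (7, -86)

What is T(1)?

First differences: -12, -16, -20, -24. Second differences: -4, -4, -4.
Level-2 differences are constant, so T has degree 2.
Fitting a degree-2 polynomial gives T(k) = -2k² + 2k - 2.
Then T(1) = -2.

-2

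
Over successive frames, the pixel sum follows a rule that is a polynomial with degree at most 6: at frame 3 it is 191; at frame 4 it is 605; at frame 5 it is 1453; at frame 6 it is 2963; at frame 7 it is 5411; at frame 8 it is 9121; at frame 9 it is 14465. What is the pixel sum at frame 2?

Write the value at t as Q(t).
First differences: 414, 848, 1510, 2448, 3710, 5344. Second differences: 434, 662, 938, 1262, 1634. Third differences: 228, 276, 324, 372. Fourth differences: 48, 48, 48.
Level-4 differences are constant, so Q has degree 4.
Fitting a degree-4 polynomial gives Q(t) = 2t^4 + 2t³ - t² - 3t - 7.
Then Q(2) = 31.

31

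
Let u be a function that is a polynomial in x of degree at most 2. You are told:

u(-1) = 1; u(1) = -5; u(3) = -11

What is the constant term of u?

-2

Write u(x) = ax² + bx + c; the 3 given values yield a linear system in the 3 coefficients.
Solving, the leading coefficient vanishes, and u(x) = -3x - 2.
The constant term is u(0) = -2.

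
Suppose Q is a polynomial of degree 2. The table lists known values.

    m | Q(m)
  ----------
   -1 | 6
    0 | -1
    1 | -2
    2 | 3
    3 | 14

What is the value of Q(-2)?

First differences: -7, -1, 5, 11. Second differences: 6, 6, 6.
Level-2 differences are constant, so Q has degree 2.
Fitting a degree-2 polynomial gives Q(m) = 3m² - 4m - 1.
Then Q(-2) = 19.

19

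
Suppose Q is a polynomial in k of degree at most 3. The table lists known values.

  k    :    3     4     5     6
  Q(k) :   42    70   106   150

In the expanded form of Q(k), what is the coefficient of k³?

First differences: 28, 36, 44. Second differences: 8, 8.
Level-2 differences are constant, so Q has degree 2.
Fitting a degree-2 polynomial gives Q(k) = 4k² + 6.
The coefficient of k³ is 0.

0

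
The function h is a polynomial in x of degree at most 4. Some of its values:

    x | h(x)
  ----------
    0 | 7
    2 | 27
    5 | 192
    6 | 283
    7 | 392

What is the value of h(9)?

Write h(x) = ax^4 + bx³ + cx² + dx + e; the 5 given values yield a linear system in the 5 coefficients.
Solving, the top 2 coefficients vanish, and h(x) = 9x² - 8x + 7.
Then h(9) = 664.

664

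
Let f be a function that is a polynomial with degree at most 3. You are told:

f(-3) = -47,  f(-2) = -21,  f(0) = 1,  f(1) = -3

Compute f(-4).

Write f(t) = at³ + bt² + ct + d; the 4 given values yield a linear system in the 4 coefficients.
Solving, the leading coefficient vanishes, and f(t) = -5t² + t + 1.
Then f(-4) = -83.

-83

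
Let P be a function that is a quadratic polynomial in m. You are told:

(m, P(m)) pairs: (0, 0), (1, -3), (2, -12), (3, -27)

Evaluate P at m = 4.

First differences: -3, -9, -15. Second differences: -6, -6.
Level-2 differences are constant, so P has degree 2.
Fitting a degree-2 polynomial gives P(m) = -3m².
Then P(4) = -48.

-48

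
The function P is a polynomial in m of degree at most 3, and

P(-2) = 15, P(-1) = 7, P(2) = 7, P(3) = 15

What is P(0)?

Write P(m) = am³ + bm² + cm + d; the 4 given values yield a linear system in the 4 coefficients.
Solving, the leading coefficient vanishes, and P(m) = 2m² - 2m + 3.
The constant term is P(0) = 3.

3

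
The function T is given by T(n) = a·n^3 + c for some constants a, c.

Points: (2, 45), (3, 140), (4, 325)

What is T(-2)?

-35

From T(2) = 45 and T(3) = 140: 8a + c = 45 and 27a + c = 140.
Subtracting: 19a = 95, so a = 5; then c = 45 − 5·8 = 5.
So T(n) = 5n³ + 5, and T(-2) = -35.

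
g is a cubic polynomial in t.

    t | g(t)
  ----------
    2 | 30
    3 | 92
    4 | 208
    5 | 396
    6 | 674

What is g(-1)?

-12

First differences: 62, 116, 188, 278. Second differences: 54, 72, 90. Third differences: 18, 18.
Level-3 differences are constant, so g has degree 3.
Fitting a degree-3 polynomial gives g(t) = 3t³ + 5t - 4.
Then g(-1) = -12.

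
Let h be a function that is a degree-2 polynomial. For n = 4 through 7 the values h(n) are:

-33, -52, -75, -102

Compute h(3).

Write h(n) = an² + bn + c; the 4 given values yield a linear system in the 3 coefficients.
Solving, h(n) = -2n² - n + 3.
Then h(3) = -18.

-18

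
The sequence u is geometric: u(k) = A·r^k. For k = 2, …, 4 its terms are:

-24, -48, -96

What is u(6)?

-384

Consecutive ratio: -48/(-24) = 2, and -96/(-48) = 2, so r = 2.
Then A·2^2 = -24 gives A = -6, and u(k) = -6·2^k.
u(6) = -6·2^6 = -384.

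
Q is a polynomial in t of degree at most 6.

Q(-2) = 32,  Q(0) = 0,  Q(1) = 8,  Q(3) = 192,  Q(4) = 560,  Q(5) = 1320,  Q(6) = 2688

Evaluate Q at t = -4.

Write Q(t) = at^6 + bt^5 + ct^4 + dt³ + et² + pt + q; the 7 given values yield a linear system in the 7 coefficients.
Solving, the top 2 coefficients vanish, and Q(t) = 2t^4 + 2t² + 4t.
Then Q(-4) = 528.

528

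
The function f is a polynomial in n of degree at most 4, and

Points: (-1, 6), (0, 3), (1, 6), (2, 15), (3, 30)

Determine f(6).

111

Write f(n) = an^4 + bn³ + cn² + dn + e; the 5 given values yield a linear system in the 5 coefficients.
Solving, the top 2 coefficients vanish, and f(n) = 3n² + 3.
Then f(6) = 111.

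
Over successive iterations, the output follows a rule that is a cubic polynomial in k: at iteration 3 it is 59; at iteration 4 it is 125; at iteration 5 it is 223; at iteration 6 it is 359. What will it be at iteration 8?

769

Write the value at k as g(k).
Write g(k) = ak³ + bk² + ck + d; the 4 given values yield a linear system in the 4 coefficients.
Solving, g(k) = k³ + 4k² + k - 7.
Then g(8) = 769.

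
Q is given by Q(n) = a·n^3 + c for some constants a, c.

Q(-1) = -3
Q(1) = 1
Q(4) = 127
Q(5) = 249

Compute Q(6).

431

From Q(-1) = -3 and Q(1) = 1: -1a + c = -3 and 1a + c = 1.
Subtracting: 2a = 4, so a = 2; then c = -3 − 2·(-1) = -1.
So Q(n) = 2n³ − 1, and Q(6) = 431.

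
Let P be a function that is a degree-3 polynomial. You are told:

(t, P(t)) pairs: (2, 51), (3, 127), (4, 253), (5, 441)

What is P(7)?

1051

Write P(t) = at³ + bt² + ct + d; the 4 given values yield a linear system in the 4 coefficients.
Solving, P(t) = 2t³ + 7t² + 3t + 1.
Then P(7) = 1051.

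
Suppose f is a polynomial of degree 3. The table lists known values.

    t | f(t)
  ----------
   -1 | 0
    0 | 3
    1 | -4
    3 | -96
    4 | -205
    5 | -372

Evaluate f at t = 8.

-1341

Write f(t) = at³ + bt² + ct + d; the 6 given values yield a linear system in the 4 coefficients.
Solving, f(t) = -2t³ - 5t² + 3.
Then f(8) = -1341.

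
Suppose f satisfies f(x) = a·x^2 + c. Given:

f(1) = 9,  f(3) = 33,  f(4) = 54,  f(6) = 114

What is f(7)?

From f(1) = 9 and f(3) = 33: 1a + c = 9 and 9a + c = 33.
Subtracting: 8a = 24, so a = 3; then c = 9 − 3·1 = 6.
So f(x) = 3x² + 6, and f(7) = 153.

153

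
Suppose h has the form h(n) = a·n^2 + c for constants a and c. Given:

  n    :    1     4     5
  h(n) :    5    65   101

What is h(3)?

37

From h(1) = 5 and h(4) = 65: 1a + c = 5 and 16a + c = 65.
Subtracting: 15a = 60, so a = 4; then c = 5 − 4·1 = 1.
So h(n) = 4n² + 1, and h(3) = 37.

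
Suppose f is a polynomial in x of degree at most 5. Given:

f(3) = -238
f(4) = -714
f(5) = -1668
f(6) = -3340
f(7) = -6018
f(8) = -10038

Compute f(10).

-23688

Write f(x) = ax^5 + bx^4 + cx³ + dx² + ex + p; the 6 given values yield a linear system in the 6 coefficients.
Solving, the leading coefficient vanishes, and f(x) = -2x^4 - 4x³ + 3x² + x + 2.
Then f(10) = -23688.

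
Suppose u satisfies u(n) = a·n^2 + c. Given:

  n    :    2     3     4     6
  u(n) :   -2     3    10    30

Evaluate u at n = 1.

-5

From u(2) = -2 and u(3) = 3: 4a + c = -2 and 9a + c = 3.
Subtracting: 5a = 5, so a = 1; then c = -2 − 1·4 = -6.
So u(n) = 1n² − 6, and u(1) = -5.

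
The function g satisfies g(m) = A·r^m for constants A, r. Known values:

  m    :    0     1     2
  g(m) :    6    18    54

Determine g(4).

Consecutive ratio: 18/6 = 3, and 54/18 = 3, so r = 3.
Then A·3^0 = 6 gives A = 6, and g(m) = 6·3^m.
g(4) = 6·3^4 = 486.

486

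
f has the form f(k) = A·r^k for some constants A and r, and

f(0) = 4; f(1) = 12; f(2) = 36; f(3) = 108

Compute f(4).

Consecutive ratio: 12/4 = 3, and 36/12 = 3, so r = 3.
Then A·3^0 = 4 gives A = 4, and f(k) = 4·3^k.
f(4) = 4·3^4 = 324.

324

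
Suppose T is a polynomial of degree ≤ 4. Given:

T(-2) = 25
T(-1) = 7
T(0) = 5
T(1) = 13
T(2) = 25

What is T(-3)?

65

Write T(t) = at^4 + bt³ + ct² + dt + e; the 5 given values yield a linear system in the 5 coefficients.
Solving, the leading coefficient vanishes, and T(t) = -t³ + 5t² + 4t + 5.
Then T(-3) = 65.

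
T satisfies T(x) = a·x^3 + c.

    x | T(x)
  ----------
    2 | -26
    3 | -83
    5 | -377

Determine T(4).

-194

From T(2) = -26 and T(3) = -83: 8a + c = -26 and 27a + c = -83.
Subtracting: 19a = -57, so a = -3; then c = -26 − (-3)·8 = -2.
So T(x) = -3x³ − 2, and T(4) = -194.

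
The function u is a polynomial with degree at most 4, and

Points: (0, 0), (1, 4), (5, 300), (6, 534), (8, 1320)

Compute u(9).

1908

Write u(m) = am^4 + bm³ + cm² + dm + e; the 5 given values yield a linear system in the 5 coefficients.
Solving, the leading coefficient vanishes, and u(m) = 3m³ - 4m² + 5m.
Then u(9) = 1908.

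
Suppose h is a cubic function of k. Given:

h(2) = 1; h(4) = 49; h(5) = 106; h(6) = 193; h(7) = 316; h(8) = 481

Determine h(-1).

4

Write h(k) = ak³ + bk² + ck + d; the 6 given values yield a linear system in the 4 coefficients.
Solving, h(k) = k³ - 4k + 1.
Then h(-1) = 4.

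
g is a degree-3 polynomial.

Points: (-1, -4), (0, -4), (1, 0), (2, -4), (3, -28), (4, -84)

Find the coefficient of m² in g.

2

First differences: 0, 4, -4, -24, -56. Second differences: 4, -8, -20, -32. Third differences: -12, -12, -12.
Level-3 differences are constant, so g has degree 3.
Fitting a degree-3 polynomial gives g(m) = -2m³ + 2m² + 4m - 4.
The coefficient of m² is 2.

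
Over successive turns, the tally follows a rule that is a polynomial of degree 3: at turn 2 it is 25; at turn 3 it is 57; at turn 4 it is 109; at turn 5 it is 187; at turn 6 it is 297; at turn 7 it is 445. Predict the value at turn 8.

Write the value at t as s(t).
First differences: 32, 52, 78, 110, 148. Second differences: 20, 26, 32, 38. Third differences: 6, 6, 6.
Level-3 differences are constant, so s has degree 3.
Extending the table by one column gives the next first difference 192, so s(8) = 445 + 192 = 637.

637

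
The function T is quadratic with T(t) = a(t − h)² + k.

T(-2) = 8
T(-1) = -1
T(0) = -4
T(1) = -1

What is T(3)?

23

First differences -9, -3, 3; second difference 6 = 2a, so a = 3.
Expanding, the t-coefficient is −2ah = -6h; matching it to the data gives h = 0, and then k = -4.
So T(t) = 3(t + 0)² − 4.
T(3) = 3·3² − 4 = 23.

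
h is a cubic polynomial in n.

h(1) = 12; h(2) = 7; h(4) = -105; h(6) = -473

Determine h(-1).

10

Write h(n) = an³ + bn² + cn + d; the 4 given values yield a linear system in the 4 coefficients.
Solving, h(n) = -3n³ + 4n² + 4n + 7.
Then h(-1) = 10.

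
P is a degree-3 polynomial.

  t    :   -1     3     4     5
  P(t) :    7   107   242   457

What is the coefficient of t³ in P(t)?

3

Write P(t) = at³ + bt² + ct + d; the 4 given values yield a linear system in the 4 coefficients.
Solving, P(t) = 3t³ + 4t² - 4t + 2.
The coefficient of t³ is 3.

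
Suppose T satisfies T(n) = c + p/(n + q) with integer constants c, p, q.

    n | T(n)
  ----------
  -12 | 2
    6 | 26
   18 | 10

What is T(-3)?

-4

(T(n) − c)(n + q) = p for each data point; the three points give a linear system in c and q, then p follows.
Solving: c = 6, q = -3, p = 60, so T(n) = 6 + 60/(n − 3).
Then T(-3) = 6 + 60/(-6) = -4.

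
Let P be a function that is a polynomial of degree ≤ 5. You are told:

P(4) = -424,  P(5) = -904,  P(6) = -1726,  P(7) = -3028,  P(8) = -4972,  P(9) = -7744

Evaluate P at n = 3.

-172

First differences: -480, -822, -1302, -1944, -2772. Second differences: -342, -480, -642, -828. Third differences: -138, -162, -186. Fourth differences: -24, -24.
Level-4 differences are constant, so P has degree 4.
Fitting a degree-4 polynomial gives P(n) = -n^4 - n³ - 5n² - 5n - 4.
Then P(3) = -172.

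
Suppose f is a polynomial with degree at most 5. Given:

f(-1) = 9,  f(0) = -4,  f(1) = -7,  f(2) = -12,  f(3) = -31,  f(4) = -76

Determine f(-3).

Write f(k) = ak^5 + bk^4 + ck³ + dk² + ek + p; the 6 given values yield a linear system in the 6 coefficients.
Solving, the top 2 coefficients vanish, and f(k) = -2k³ + 5k² - 6k - 4.
Then f(-3) = 113.

113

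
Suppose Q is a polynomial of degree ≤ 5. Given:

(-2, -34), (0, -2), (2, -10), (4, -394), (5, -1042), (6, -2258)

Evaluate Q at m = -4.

-538

Write Q(m) = am^5 + bm^4 + cm³ + dm² + em + p; the 6 given values yield a linear system in the 6 coefficients.
Solving, the leading coefficient vanishes, and Q(m) = -2m^4 + m³ + 3m² + 2m - 2.
Then Q(-4) = -538.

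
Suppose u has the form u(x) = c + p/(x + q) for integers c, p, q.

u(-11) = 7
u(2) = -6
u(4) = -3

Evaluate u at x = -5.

15

(u(x) − c)(x + q) = p for each data point; the three points give a linear system in c and q, then p follows.
Solving: c = 3, q = 2, p = -36, so u(x) = 3 − 36/(x + 2).
Then u(-5) = 3 − 36/(-3) = 15.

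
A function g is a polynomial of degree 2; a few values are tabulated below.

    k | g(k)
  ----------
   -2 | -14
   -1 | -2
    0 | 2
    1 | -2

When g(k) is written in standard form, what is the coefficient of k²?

-4

First differences: 12, 4, -4. Second differences: -8, -8.
Level-2 differences are constant, so g has degree 2.
Fitting a degree-2 polynomial gives g(k) = -4k² + 2.
The coefficient of k² is -4.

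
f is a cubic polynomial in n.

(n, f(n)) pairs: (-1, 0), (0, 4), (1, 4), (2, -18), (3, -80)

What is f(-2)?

10

First differences: 4, 0, -22, -62. Second differences: -4, -22, -40. Third differences: -18, -18.
Level-3 differences are constant, so f has degree 3.
Fitting a degree-3 polynomial gives f(n) = -3n³ - 2n² + 5n + 4.
Then f(-2) = 10.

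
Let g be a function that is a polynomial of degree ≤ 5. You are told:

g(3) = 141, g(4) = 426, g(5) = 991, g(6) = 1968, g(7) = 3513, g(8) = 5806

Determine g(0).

First differences: 285, 565, 977, 1545, 2293. Second differences: 280, 412, 568, 748. Third differences: 132, 156, 180. Fourth differences: 24, 24.
Level-4 differences are constant, so g has degree 4.
Fitting a degree-4 polynomial gives g(n) = n^4 + 4n³ - 5n² - 3n + 6.
Then g(0) = 6.

6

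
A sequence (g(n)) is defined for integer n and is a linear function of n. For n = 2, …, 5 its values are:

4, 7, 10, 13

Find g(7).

19

First differences: 3, 3, 3.
Level-1 differences are constant, so g has degree 1.
Fitting a degree-1 polynomial gives g(n) = 3n - 2.
Then g(7) = 19.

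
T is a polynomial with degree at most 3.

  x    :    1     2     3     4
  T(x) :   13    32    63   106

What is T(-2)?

28

First differences: 19, 31, 43. Second differences: 12, 12.
Level-2 differences are constant, so T has degree 2.
Fitting a degree-2 polynomial gives T(x) = 6x² + x + 6.
Then T(-2) = 28.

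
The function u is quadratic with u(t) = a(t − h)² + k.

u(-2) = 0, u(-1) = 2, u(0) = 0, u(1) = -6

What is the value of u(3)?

First differences 2, -2, -6; second difference -4 = 2a, so a = -2.
Expanding, the t-coefficient is −2ah = 4h; matching it to the data gives h = -1, and then k = 2.
So u(t) = -2(t + 1)² + 2.
u(3) = -2·4² + 2 = -30.

-30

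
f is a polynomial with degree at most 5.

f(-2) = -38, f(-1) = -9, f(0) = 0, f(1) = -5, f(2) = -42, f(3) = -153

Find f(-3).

-117

First differences: 29, 9, -5, -37, -111. Second differences: -20, -14, -32, -74. Third differences: 6, -18, -42. Fourth differences: -24, -24.
Level-4 differences are constant, so f has degree 4.
Fitting a degree-4 polynomial gives f(m) = -m^4 - m³ - 6m² + 3m.
Then f(-3) = -117.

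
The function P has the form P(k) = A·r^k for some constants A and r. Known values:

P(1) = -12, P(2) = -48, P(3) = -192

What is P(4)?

Consecutive ratio: -48/(-12) = 4, and -192/(-48) = 4, so r = 4.
Then A·4^1 = -12 gives A = -3, and P(k) = -3·4^k.
P(4) = -3·4^4 = -768.

-768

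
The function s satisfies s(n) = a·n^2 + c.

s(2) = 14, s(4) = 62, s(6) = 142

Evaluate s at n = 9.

322

From s(2) = 14 and s(4) = 62: 4a + c = 14 and 16a + c = 62.
Subtracting: 12a = 48, so a = 4; then c = 14 − 4·4 = -2.
So s(n) = 4n² − 2, and s(9) = 322.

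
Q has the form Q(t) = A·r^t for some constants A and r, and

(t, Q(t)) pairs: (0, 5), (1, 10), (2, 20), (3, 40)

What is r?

2

Consecutive ratio: 10/5 = 2, and 20/10 = 2, so r = 2.
Then A·2^0 = 5 gives A = 5, and Q(t) = 5·2^t.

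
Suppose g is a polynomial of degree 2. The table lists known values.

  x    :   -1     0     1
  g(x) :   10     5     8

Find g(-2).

23

Write g(x) = ax² + bx + c; the 3 given values yield a linear system in the 3 coefficients.
Solving, g(x) = 4x² - x + 5.
Then g(-2) = 23.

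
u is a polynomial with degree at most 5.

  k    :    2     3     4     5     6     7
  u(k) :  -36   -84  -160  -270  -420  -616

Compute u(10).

Write u(k) = ak^5 + bk^4 + ck³ + dk² + ek + p; the 6 given values yield a linear system in the 6 coefficients.
Solving, the top 2 coefficients vanish, and u(k) = -k³ - 5k² - 4k.
Then u(10) = -1540.

-1540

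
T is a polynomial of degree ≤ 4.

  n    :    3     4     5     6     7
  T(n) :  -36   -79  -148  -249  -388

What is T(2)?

-13

First differences: -43, -69, -101, -139. Second differences: -26, -32, -38. Third differences: -6, -6.
Level-3 differences are constant, so T has degree 3.
Fitting a degree-3 polynomial gives T(n) = -n³ - n² + n - 3.
Then T(2) = -13.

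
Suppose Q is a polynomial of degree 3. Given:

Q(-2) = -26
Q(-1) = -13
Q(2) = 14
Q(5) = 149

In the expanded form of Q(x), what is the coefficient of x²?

0

Write Q(x) = ax³ + bx² + cx + d; the 4 given values yield a linear system in the 4 coefficients.
Solving, Q(x) = x³ + 6x - 6.
The coefficient of x² is 0.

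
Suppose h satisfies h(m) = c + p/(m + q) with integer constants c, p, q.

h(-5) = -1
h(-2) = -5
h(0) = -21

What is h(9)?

(h(m) − c)(m + q) = p for each data point; the three points give a linear system in c and q, then p follows.
Solving: c = 3, q = -1, p = 24, so h(m) = 3 + 24/(m − 1).
Then h(9) = 3 + 24/8 = 6.

6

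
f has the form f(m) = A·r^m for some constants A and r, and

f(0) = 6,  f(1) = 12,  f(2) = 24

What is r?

Consecutive ratio: 12/6 = 2, and 24/12 = 2, so r = 2.
Then A·2^0 = 6 gives A = 6, and f(m) = 6·2^m.

2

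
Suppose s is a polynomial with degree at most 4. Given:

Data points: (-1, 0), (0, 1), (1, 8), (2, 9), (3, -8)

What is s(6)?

First differences: 1, 7, 1, -17. Second differences: 6, -6, -18. Third differences: -12, -12.
Level-3 differences are constant, so s has degree 3.
Fitting a degree-3 polynomial gives s(t) = -2t³ + 3t² + 6t + 1.
Then s(6) = -287.

-287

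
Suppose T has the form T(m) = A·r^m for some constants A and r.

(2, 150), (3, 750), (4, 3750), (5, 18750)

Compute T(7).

Consecutive ratio: 750/150 = 5, and 3750/750 = 5, so r = 5.
Then A·5^2 = 150 gives A = 6, and T(m) = 6·5^m.
T(7) = 6·5^7 = 468750.

468750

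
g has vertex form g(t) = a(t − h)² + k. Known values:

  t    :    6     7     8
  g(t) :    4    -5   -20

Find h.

5

First differences -9, -15; second difference -6 = 2a, so a = -3.
Expanding, the t-coefficient is −2ah = 6h; matching it to the data gives h = 5, and then k = 7.
So g(t) = -3(t − 5)² + 7.
Hence h = 5.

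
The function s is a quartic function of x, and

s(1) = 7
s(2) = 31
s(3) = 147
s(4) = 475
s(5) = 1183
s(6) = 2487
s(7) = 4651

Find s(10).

First differences: 24, 116, 328, 708, 1304, 2164. Second differences: 92, 212, 380, 596, 860. Third differences: 120, 168, 216, 264. Fourth differences: 48, 48, 48.
Level-4 differences are constant, so s has degree 4.
Fitting a degree-4 polynomial gives s(x) = 2x^4 - 4x² + 6x + 3.
Then s(10) = 19663.

19663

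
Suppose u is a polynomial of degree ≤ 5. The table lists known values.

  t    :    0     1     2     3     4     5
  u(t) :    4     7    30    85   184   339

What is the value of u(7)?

First differences: 3, 23, 55, 99, 155. Second differences: 20, 32, 44, 56. Third differences: 12, 12, 12.
Level-3 differences are constant, so u has degree 3.
Fitting a degree-3 polynomial gives u(t) = 2t³ + 4t² - 3t + 4.
Then u(7) = 865.

865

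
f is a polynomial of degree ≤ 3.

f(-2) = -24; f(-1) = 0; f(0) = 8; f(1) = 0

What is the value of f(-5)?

-192

First differences: 24, 8, -8. Second differences: -16, -16.
Level-2 differences are constant, so f has degree 2.
Fitting a degree-2 polynomial gives f(x) = -8x² + 8.
Then f(-5) = -192.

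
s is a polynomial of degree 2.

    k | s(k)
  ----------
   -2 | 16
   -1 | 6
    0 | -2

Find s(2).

Write s(k) = ak² + bk + c; the 3 given values yield a linear system in the 3 coefficients.
Solving, s(k) = k² - 7k - 2.
Then s(2) = -12.

-12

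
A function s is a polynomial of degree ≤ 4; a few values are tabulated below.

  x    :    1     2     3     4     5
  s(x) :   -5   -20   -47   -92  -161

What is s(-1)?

13

First differences: -15, -27, -45, -69. Second differences: -12, -18, -24. Third differences: -6, -6.
Level-3 differences are constant, so s has degree 3.
Fitting a degree-3 polynomial gives s(x) = -x³ - 8x + 4.
Then s(-1) = 13.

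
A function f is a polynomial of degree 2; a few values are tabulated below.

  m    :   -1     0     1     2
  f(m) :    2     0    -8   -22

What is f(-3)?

-12

First differences: -2, -8, -14. Second differences: -6, -6.
Level-2 differences are constant, so f has degree 2.
Fitting a degree-2 polynomial gives f(m) = -3m² - 5m.
Then f(-3) = -12.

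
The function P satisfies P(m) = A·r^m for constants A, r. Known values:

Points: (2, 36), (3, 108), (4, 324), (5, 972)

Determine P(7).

Consecutive ratio: 108/36 = 3, and 324/108 = 3, so r = 3.
Then A·3^2 = 36 gives A = 4, and P(m) = 4·3^m.
P(7) = 4·3^7 = 8748.

8748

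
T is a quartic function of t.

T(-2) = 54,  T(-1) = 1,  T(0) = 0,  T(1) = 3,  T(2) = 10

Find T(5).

Write T(t) = at^4 + bt³ + ct² + dt + e; the 5 given values yield a linear system in the 5 coefficients.
Solving, T(t) = 2t^4 - 4t³ + 5t.
Then T(5) = 775.

775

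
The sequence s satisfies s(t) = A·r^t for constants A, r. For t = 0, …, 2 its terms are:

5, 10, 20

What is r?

2

Consecutive ratio: 10/5 = 2, and 20/10 = 2, so r = 2.
Then A·2^0 = 5 gives A = 5, and s(t) = 5·2^t.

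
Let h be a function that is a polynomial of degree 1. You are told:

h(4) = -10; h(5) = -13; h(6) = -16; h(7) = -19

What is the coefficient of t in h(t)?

-3

First differences: -3, -3, -3.
Level-1 differences are constant, so h has degree 1.
Fitting a degree-1 polynomial gives h(t) = -3t + 2.
The coefficient of t is -3.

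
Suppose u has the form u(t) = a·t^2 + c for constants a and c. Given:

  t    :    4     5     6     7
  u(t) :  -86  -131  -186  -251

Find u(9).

From u(4) = -86 and u(5) = -131: 16a + c = -86 and 25a + c = -131.
Subtracting: 9a = -45, so a = -5; then c = -86 − (-5)·16 = -6.
So u(t) = -5t² − 6, and u(9) = -411.

-411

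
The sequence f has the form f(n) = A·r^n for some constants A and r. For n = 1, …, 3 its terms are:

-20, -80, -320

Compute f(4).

-1280

Consecutive ratio: -80/(-20) = 4, and -320/(-80) = 4, so r = 4.
Then A·4^1 = -20 gives A = -5, and f(n) = -5·4^n.
f(4) = -5·4^4 = -1280.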